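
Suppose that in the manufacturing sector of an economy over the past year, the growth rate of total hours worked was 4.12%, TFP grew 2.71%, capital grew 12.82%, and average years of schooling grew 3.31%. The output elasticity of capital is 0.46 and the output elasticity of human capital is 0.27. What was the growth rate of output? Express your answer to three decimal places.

Labor's share = 1 − 0.46 − 0.27 = 0.27.
Capital: 0.46 × 12.82 = 5.8972 pp.
Average years of schooling: 0.27 × 3.31 = 0.8937 pp.
Total hours worked: 0.27 × 4.12 = 1.1124 pp.
Output growth = 2.71 + 7.9033 = 10.6133%.

10.613%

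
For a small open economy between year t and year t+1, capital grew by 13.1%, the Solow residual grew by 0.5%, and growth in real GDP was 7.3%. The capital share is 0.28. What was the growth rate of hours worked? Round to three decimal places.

Labor's share = 1 − 0.28 = 0.72.
gY = gA + 0.28×13.1 + 0.72×g.
0.72×g = 7.3 − 0.5 − 3.668 = 3.132.
g = 3.132 / 0.72 = 4.35%.

4.350%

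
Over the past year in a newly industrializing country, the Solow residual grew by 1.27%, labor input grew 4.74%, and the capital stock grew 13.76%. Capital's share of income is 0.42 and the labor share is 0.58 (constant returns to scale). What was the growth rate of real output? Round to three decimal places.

9.798%

Labor's share = 1 − 0.42 = 0.58.
The capital stock: 0.42 × 13.76 = 5.7792 pp.
Labor input: 0.58 × 4.74 = 2.7492 pp.
Output growth = 1.27 + 8.5284 = 9.7984%.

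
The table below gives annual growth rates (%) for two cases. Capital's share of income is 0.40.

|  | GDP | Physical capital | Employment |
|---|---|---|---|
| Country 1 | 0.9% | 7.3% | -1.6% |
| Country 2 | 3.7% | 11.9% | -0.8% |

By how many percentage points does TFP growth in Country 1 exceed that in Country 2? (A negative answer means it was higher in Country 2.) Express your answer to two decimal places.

Labor's share = 1 − 0.4 = 0.6.
Country 1: TFP = 0.9 − 2.92 + 0.96 = -1.06%.
Country 2: TFP = 3.7 − 4.76 + 0.48 = -0.58%.
Difference = -1.06 − (-0.58) = -0.48 pp.

-0.48 percentage points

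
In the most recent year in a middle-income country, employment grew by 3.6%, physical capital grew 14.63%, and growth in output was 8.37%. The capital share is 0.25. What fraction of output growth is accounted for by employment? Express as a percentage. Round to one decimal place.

Labor's share = 1 − 0.25 = 0.75.
Employment contributed 0.75 × 3.6 = 2.7 pp.
Share of growth = 2.7 / 8.37 × 100 = 32.258%.

Employment accounted for 32.3% of growth.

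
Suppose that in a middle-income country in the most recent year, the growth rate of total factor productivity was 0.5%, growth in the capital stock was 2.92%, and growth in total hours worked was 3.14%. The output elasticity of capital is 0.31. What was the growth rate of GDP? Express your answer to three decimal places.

Labor's share = 1 − 0.31 = 0.69.
The capital stock: 0.31 × 2.92 = 0.9052 pp.
Total hours worked: 0.69 × 3.14 = 2.1666 pp.
Output growth = 0.5 + 3.0718 = 3.5718%.

3.572%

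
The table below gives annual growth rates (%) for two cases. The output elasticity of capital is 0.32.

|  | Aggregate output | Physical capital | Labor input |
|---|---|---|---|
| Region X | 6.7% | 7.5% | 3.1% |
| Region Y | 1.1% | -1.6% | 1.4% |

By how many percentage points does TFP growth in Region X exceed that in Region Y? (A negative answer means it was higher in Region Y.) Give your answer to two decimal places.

Labor's share = 1 − 0.32 = 0.68.
Region X: TFP = 6.7 − 2.4 − 2.108 = 2.192%.
Region Y: TFP = 1.1 + 0.512 − 0.952 = 0.66%.
Difference = 2.192 − (0.66) = 1.532 pp.

1.53 percentage points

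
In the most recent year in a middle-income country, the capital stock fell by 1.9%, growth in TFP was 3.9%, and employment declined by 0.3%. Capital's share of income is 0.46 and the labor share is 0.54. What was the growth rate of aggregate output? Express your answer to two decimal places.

Labor's share = 1 − 0.46 = 0.54.
The capital stock: 0.46 × (-1.9) = -0.874 pp.
Employment: 0.54 × (-0.3) = -0.162 pp.
Output growth = 3.9 + (-1.036) = 2.864%.

Aggregate output grew 2.86%.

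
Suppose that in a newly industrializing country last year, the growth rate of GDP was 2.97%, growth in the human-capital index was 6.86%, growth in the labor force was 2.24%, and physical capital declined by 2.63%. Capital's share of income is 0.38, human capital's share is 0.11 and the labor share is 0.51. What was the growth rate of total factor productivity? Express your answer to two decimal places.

2.07%

Labor's share = 1 − 0.38 − 0.11 = 0.51.
Physical capital: 0.38 × (-2.63) = -0.9994 pp.
The human-capital index: 0.11 × 6.86 = 0.7546 pp.
The labor force: 0.51 × 2.24 = 1.1424 pp.
TFP growth = 2.97 − 0.8976 = 2.0724%.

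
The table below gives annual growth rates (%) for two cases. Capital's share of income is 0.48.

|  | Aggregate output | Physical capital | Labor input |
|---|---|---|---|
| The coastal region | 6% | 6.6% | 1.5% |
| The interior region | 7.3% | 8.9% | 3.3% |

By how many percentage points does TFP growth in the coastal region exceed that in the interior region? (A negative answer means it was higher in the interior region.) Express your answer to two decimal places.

0.74 percentage points

Labor's share = 1 − 0.48 = 0.52.
The coastal region: TFP = 6 − 3.168 − 0.78 = 2.052%.
The interior region: TFP = 7.3 − 4.272 − 1.716 = 1.312%.
Difference = 2.052 − (1.312) = 0.74 pp.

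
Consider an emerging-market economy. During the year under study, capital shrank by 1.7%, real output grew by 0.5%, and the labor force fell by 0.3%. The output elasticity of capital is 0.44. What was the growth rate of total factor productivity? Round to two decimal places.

Labor's share = 1 − 0.44 = 0.56.
Capital: 0.44 × (-1.7) = -0.748 pp.
The labor force: 0.56 × (-0.3) = -0.168 pp.
TFP growth = 0.5 + 0.916 = 1.416%.

Total factor productivity growth was 1.42%.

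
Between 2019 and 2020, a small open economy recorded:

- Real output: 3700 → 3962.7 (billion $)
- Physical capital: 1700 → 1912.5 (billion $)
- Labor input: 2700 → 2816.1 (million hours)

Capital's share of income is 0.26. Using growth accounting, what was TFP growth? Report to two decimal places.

TFP grew 0.67%.

Real output growth = (3962.7 − 3700) / 3700 = 7.1%.
Physical capital growth = (1912.5 − 1700) / 1700 = 12.5%.
Labor input growth = (2816.1 − 2700) / 2700 = 4.3%.
Labor's share = 1 − 0.26 = 0.74.
Physical capital: 0.26 × 12.5 = 3.25 pp.
Labor input: 0.74 × 4.3 = 3.182 pp.
TFP growth = 7.1 − 6.432 = 0.668%.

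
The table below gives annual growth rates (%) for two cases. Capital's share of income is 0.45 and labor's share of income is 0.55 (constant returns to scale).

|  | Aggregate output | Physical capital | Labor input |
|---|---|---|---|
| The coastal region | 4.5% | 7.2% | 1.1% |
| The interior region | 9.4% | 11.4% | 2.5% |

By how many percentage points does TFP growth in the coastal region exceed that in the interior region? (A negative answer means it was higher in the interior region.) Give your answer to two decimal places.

Labor's share = 1 − 0.45 = 0.55.
The coastal region: TFP = 4.5 − 3.24 − 0.605 = 0.655%.
The interior region: TFP = 9.4 − 5.13 − 1.375 = 2.895%.
Difference = 0.655 − (2.895) = -2.24 pp.

-2.24 percentage points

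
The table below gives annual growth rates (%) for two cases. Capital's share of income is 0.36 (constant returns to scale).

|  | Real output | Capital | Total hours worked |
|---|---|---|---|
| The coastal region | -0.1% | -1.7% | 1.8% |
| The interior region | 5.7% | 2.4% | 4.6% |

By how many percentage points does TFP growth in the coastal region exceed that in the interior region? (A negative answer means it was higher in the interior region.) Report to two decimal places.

-2.53 percentage points

Labor's share = 1 − 0.36 = 0.64.
The coastal region: TFP = -0.1 + 0.612 − 1.152 = -0.64%.
The interior region: TFP = 5.7 − 0.864 − 2.944 = 1.892%.
Difference = -0.64 − (1.892) = -2.532 pp.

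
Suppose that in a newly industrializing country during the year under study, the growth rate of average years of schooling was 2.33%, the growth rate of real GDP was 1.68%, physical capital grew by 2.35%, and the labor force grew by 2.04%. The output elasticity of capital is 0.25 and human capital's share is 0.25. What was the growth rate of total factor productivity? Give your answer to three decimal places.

Labor's share = 1 − 0.25 − 0.25 = 0.5.
Physical capital: 0.25 × 2.35 = 0.5875 pp.
Average years of schooling: 0.25 × 2.33 = 0.5825 pp.
The labor force: 0.5 × 2.04 = 1.02 pp.
TFP growth = 1.68 − 2.19 = -0.51%.

-0.510%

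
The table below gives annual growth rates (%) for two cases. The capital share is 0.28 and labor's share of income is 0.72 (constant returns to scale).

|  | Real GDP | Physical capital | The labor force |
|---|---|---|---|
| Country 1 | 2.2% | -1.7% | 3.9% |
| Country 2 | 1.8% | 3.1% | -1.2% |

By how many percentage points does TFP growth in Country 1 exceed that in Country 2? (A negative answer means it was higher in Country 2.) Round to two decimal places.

Labor's share = 1 − 0.28 = 0.72.
Country 1: TFP = 2.2 + 0.476 − 2.808 = -0.132%.
Country 2: TFP = 1.8 − 0.868 + 0.864 = 1.796%.
Difference = -0.132 − (1.796) = -1.928 pp.

-1.93 percentage points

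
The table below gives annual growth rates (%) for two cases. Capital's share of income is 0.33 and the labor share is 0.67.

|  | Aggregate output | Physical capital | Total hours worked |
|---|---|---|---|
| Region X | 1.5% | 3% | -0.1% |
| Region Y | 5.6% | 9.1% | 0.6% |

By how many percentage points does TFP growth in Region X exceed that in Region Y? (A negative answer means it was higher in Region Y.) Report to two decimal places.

Labor's share = 1 − 0.33 = 0.67.
Region X: TFP = 1.5 − 0.99 + 0.067 = 0.577%.
Region Y: TFP = 5.6 − 3.003 − 0.402 = 2.195%.
Difference = 0.577 − (2.195) = -1.618 pp.

-1.62 percentage points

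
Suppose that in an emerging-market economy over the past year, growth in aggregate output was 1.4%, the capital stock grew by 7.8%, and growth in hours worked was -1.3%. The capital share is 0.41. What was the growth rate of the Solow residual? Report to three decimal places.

Labor's share = 1 − 0.41 = 0.59.
The capital stock: 0.41 × 7.8 = 3.198 pp.
Hours worked: 0.59 × (-1.3) = -0.767 pp.
TFP growth = 1.4 − 2.431 = -1.031%.

-1.031%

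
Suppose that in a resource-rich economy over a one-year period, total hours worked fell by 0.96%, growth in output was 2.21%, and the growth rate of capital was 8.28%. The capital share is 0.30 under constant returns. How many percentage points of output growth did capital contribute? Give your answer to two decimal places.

Contribution = share × growth = 0.3 × 8.28 = 2.484 pp.

2.48 pp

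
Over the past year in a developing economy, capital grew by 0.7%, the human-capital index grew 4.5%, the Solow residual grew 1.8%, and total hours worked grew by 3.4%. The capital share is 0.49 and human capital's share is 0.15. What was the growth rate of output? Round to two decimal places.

Labor's share = 1 − 0.49 − 0.15 = 0.36.
Capital: 0.49 × 0.7 = 0.343 pp.
The human-capital index: 0.15 × 4.5 = 0.675 pp.
Total hours worked: 0.36 × 3.4 = 1.224 pp.
Output growth = 1.8 + 2.242 = 4.042%.

Output grew 4.04%.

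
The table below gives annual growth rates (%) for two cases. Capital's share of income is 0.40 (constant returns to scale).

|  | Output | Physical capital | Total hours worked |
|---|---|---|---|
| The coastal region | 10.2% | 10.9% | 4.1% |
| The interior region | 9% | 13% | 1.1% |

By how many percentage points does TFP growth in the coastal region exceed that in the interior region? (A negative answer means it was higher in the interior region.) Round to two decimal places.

0.24 percentage points

Labor's share = 1 − 0.4 = 0.6.
The coastal region: TFP = 10.2 − 4.36 − 2.46 = 3.38%.
The interior region: TFP = 9 − 5.2 − 0.66 = 3.14%.
Difference = 3.38 − (3.14) = 0.24 pp.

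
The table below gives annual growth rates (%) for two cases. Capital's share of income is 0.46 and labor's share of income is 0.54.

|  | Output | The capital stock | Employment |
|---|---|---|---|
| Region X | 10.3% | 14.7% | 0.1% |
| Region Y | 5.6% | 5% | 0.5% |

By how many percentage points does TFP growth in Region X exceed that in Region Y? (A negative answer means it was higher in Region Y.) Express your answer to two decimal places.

0.45 percentage points

Labor's share = 1 − 0.46 = 0.54.
Region X: TFP = 10.3 − 6.762 − 0.054 = 3.484%.
Region Y: TFP = 5.6 − 2.3 − 0.27 = 3.03%.
Difference = 3.484 − (3.03) = 0.454 pp.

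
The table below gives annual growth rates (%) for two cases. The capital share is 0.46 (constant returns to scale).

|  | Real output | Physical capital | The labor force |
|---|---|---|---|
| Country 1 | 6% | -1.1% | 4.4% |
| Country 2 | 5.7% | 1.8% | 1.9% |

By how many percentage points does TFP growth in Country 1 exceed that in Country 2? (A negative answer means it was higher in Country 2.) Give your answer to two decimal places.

Labor's share = 1 − 0.46 = 0.54.
Country 1: TFP = 6 + 0.506 − 2.376 = 4.13%.
Country 2: TFP = 5.7 − 0.828 − 1.026 = 3.846%.
Difference = 4.13 − (3.846) = 0.284 pp.

0.28 percentage points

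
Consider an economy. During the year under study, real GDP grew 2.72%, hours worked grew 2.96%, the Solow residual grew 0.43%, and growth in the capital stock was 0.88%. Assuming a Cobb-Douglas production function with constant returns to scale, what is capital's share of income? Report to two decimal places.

gY = gA + α·gK + (1−α)·gL, so gY − gA − gL = α(gK − gL).
2.72 − 0.43 − 2.96 = α × (0.88 − 2.96).
-0.67 = -2.08 α, so α = 0.3221.

Capital's share of income is 0.32.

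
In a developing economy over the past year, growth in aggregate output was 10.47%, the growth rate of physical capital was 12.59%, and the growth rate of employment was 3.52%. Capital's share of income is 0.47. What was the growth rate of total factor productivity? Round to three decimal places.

2.687%

Labor's share = 1 − 0.47 = 0.53.
Physical capital: 0.47 × 12.59 = 5.9173 pp.
Employment: 0.53 × 3.52 = 1.8656 pp.
TFP growth = 10.47 − 7.7829 = 2.6871%.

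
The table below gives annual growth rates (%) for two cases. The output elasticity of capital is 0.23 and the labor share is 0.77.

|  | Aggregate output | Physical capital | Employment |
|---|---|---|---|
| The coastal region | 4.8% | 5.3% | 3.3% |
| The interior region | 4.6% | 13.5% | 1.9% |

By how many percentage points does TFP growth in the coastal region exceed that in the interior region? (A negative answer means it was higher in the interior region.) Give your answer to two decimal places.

Labor's share = 1 − 0.23 = 0.77.
The coastal region: TFP = 4.8 − 1.219 − 2.541 = 1.04%.
The interior region: TFP = 4.6 − 3.105 − 1.463 = 0.032%.
Difference = 1.04 − (0.032) = 1.008 pp.

1.01 percentage points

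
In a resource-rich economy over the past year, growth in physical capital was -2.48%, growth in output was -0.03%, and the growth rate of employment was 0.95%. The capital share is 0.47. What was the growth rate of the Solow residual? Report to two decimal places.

Labor's share = 1 − 0.47 = 0.53.
Physical capital: 0.47 × (-2.48) = -1.1656 pp.
Employment: 0.53 × 0.95 = 0.5035 pp.
TFP growth = -0.03 + 0.6621 = 0.6321%.

0.63%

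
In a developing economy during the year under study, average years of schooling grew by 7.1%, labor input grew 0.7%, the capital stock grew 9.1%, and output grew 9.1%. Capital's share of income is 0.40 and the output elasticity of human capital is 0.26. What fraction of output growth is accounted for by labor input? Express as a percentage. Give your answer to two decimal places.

Labor's share = 1 − 0.4 − 0.26 = 0.34.
Labor input contributed 0.34 × 0.7 = 0.238 pp.
Share of growth = 0.238 / 9.1 × 100 = 2.6154%.

Labor input accounted for 2.62% of growth.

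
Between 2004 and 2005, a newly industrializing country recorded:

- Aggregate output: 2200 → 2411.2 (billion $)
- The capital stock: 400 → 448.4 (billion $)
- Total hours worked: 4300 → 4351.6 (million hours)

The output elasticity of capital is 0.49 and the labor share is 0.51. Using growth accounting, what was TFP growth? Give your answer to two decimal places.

Aggregate output growth = (2411.2 − 2200) / 2200 = 9.6%.
The capital stock growth = (448.4 − 400) / 400 = 12.1%.
Total hours worked growth = (4351.6 − 4300) / 4300 = 1.2%.
Labor's share = 1 − 0.49 = 0.51.
The capital stock: 0.49 × 12.1 = 5.929 pp.
Total hours worked: 0.51 × 1.2 = 0.612 pp.
TFP growth = 9.6 − 6.541 = 3.059%.

TFP grew 3.06%.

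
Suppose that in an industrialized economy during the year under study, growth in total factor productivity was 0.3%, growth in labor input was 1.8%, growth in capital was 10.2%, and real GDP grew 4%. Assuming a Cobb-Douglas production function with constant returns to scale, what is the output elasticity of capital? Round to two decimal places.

gY = gA + α·gK + (1−α)·gL, so gY − gA − gL = α(gK − gL).
4 − 0.3 − 1.8 = α × (10.2 − 1.8).
1.9 = 8.4 α, so α = 0.2262.

0.23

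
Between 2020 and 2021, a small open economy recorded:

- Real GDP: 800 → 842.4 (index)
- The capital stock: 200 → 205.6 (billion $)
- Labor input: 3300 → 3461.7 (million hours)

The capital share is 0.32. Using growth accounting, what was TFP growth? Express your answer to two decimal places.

1.07%

Real GDP growth = (842.4 − 800) / 800 = 5.3%.
The capital stock growth = (205.6 − 200) / 200 = 2.8%.
Labor input growth = (3461.7 − 3300) / 3300 = 4.9%.
Labor's share = 1 − 0.32 = 0.68.
The capital stock: 0.32 × 2.8 = 0.896 pp.
Labor input: 0.68 × 4.9 = 3.332 pp.
TFP growth = 5.3 − 4.228 = 1.072%.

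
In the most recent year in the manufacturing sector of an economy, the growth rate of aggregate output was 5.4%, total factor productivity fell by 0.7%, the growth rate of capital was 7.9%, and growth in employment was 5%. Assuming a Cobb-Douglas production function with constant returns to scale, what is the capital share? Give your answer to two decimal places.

0.38

gY = gA + α·gK + (1−α)·gL, so gY − gA − gL = α(gK − gL).
5.4 + 0.7 − 5 = α × (7.9 − 5).
1.1 = 2.9 α, so α = 0.3793.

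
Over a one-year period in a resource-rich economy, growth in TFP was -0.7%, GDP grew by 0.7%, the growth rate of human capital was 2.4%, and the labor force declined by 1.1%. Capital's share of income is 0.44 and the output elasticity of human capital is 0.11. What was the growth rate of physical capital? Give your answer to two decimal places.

3.71%

Labor's share = 1 − 0.44 − 0.11 = 0.45.
gY = gA + 0.11×2.4 + 0.45×(-1.1) + 0.44×g.
0.44×g = 0.7 + 0.7 + 0.231 = 1.631.
g = 1.631 / 0.44 = 3.7068%.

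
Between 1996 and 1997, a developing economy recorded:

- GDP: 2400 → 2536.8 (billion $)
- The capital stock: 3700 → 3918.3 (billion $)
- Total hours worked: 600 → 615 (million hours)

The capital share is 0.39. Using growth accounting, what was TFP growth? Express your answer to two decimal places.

TFP growth was 1.87%.

GDP growth = (2536.8 − 2400) / 2400 = 5.7%.
The capital stock growth = (3918.3 − 3700) / 3700 = 5.9%.
Total hours worked growth = (615 − 600) / 600 = 2.5%.
Labor's share = 1 − 0.39 = 0.61.
The capital stock: 0.39 × 5.9 = 2.301 pp.
Total hours worked: 0.61 × 2.5 = 1.525 pp.
TFP growth = 5.7 − 3.826 = 1.874%.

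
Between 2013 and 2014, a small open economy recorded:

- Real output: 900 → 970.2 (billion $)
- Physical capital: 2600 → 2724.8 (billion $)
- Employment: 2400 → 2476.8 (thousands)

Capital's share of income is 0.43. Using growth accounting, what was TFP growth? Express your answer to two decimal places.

Real output growth = (970.2 − 900) / 900 = 7.8%.
Physical capital growth = (2724.8 − 2600) / 2600 = 4.8%.
Employment growth = (2476.8 − 2400) / 2400 = 3.2%.
Labor's share = 1 − 0.43 = 0.57.
Physical capital: 0.43 × 4.8 = 2.064 pp.
Employment: 0.57 × 3.2 = 1.824 pp.
TFP growth = 7.8 − 3.888 = 3.912%.

3.91%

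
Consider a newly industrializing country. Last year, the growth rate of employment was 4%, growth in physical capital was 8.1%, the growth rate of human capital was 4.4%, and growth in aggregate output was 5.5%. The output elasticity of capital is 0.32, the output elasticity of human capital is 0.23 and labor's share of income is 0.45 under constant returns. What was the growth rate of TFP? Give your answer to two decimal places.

Labor's share = 1 − 0.32 − 0.23 = 0.45.
Physical capital: 0.32 × 8.1 = 2.592 pp.
Human capital: 0.23 × 4.4 = 1.012 pp.
Employment: 0.45 × 4 = 1.8 pp.
TFP growth = 5.5 − 5.404 = 0.096%.

TFP grew 0.10%.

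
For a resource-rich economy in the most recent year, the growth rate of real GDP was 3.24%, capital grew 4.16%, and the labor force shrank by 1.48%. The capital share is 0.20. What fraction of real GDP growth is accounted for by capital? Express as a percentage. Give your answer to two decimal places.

Capital contributed 0.2 × 4.16 = 0.832 pp.
Share of growth = 0.832 / 3.24 × 100 = 25.679%.

25.68%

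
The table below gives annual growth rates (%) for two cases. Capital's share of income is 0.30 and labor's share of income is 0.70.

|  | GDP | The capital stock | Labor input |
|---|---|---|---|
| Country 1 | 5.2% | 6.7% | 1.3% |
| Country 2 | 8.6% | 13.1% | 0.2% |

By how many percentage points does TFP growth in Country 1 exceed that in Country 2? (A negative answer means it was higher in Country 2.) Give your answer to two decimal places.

-2.25 percentage points

Labor's share = 1 − 0.3 = 0.7.
Country 1: TFP = 5.2 − 2.01 − 0.91 = 2.28%.
Country 2: TFP = 8.6 − 3.93 − 0.14 = 4.53%.
Difference = 2.28 − (4.53) = -2.25 pp.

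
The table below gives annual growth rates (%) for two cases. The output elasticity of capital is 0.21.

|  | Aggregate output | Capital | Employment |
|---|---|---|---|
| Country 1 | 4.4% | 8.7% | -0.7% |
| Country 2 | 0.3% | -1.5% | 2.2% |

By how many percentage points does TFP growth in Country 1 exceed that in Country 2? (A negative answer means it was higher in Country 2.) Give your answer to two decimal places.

Labor's share = 1 − 0.21 = 0.79.
Country 1: TFP = 4.4 − 1.827 + 0.553 = 3.126%.
Country 2: TFP = 0.3 + 0.315 − 1.738 = -1.123%.
Difference = 3.126 − (-1.123) = 4.249 pp.

4.25 percentage points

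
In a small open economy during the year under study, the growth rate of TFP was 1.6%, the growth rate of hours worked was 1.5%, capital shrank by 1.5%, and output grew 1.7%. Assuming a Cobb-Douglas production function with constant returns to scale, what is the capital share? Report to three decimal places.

gY = gA + α·gK + (1−α)·gL, so gY − gA − gL = α(gK − gL).
1.7 − 1.6 − 1.5 = α × (-1.5 − 1.5).
-1.4 = -3 α, so α = 0.46667.

0.467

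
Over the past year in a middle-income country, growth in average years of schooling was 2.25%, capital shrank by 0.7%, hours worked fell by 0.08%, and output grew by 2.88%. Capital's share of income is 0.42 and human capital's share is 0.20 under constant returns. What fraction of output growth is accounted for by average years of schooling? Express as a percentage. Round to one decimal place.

15.6%

Average years of schooling contributed 0.2 × 2.25 = 0.45 pp.
Share of growth = 0.45 / 2.88 × 100 = 15.625%.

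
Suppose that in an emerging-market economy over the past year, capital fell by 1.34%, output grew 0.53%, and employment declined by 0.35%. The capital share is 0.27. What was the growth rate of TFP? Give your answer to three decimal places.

1.147%

Labor's share = 1 − 0.27 = 0.73.
Capital: 0.27 × (-1.34) = -0.3618 pp.
Employment: 0.73 × (-0.35) = -0.2555 pp.
TFP growth = 0.53 + 0.6173 = 1.1473%.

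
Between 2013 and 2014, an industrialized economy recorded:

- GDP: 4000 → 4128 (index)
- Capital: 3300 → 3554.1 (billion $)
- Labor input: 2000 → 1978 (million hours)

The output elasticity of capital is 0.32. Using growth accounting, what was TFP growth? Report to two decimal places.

1.48%

GDP growth = (4128 − 4000) / 4000 = 3.2%.
Capital growth = (3554.1 − 3300) / 3300 = 7.7%.
Labor input growth = (1978 − 2000) / 2000 = -1.1%.
Labor's share = 1 − 0.32 = 0.68.
Capital: 0.32 × 7.7 = 2.464 pp.
Labor input: 0.68 × (-1.1) = -0.748 pp.
TFP growth = 3.2 − 1.716 = 1.484%.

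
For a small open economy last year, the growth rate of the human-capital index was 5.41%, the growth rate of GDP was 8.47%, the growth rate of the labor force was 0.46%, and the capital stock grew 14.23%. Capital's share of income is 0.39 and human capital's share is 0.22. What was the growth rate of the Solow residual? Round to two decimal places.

1.55%

Labor's share = 1 − 0.39 − 0.22 = 0.39.
The capital stock: 0.39 × 14.23 = 5.5497 pp.
The human-capital index: 0.22 × 5.41 = 1.1902 pp.
The labor force: 0.39 × 0.46 = 0.1794 pp.
TFP growth = 8.47 − 6.9193 = 1.5507%.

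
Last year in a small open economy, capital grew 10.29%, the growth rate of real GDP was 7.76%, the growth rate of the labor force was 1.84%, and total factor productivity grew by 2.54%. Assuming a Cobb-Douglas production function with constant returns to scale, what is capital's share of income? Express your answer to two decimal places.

gY = gA + α·gK + (1−α)·gL, so gY − gA − gL = α(gK − gL).
7.76 − 2.54 − 1.84 = α × (10.29 − 1.84).
3.38 = 8.45 α, so α = 0.4.

α = 0.40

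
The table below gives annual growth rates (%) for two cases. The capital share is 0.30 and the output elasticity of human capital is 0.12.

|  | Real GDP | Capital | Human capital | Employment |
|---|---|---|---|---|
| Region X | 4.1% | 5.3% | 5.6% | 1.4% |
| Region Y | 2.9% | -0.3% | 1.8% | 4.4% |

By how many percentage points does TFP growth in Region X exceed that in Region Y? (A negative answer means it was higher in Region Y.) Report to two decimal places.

Labor's share = 1 − 0.3 − 0.12 = 0.58.
Region X: TFP = 4.1 − 1.59 − 0.672 − 0.812 = 1.026%.
Region Y: TFP = 2.9 + 0.09 − 0.216 − 2.552 = 0.222%.
Difference = 1.026 − (0.222) = 0.804 pp.

0.80 percentage points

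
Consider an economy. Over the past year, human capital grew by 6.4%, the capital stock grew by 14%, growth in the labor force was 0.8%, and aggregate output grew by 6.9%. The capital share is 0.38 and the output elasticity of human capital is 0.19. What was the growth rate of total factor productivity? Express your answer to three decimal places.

Total factor productivity growth was 0.020%.

Labor's share = 1 − 0.38 − 0.19 = 0.43.
The capital stock: 0.38 × 14 = 5.32 pp.
Human capital: 0.19 × 6.4 = 1.216 pp.
The labor force: 0.43 × 0.8 = 0.344 pp.
TFP growth = 6.9 − 6.88 = 0.02%.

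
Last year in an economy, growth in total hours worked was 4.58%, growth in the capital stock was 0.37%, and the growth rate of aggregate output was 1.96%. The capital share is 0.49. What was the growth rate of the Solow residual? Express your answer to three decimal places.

-0.557%

Labor's share = 1 − 0.49 = 0.51.
The capital stock: 0.49 × 0.37 = 0.1813 pp.
Total hours worked: 0.51 × 4.58 = 2.3358 pp.
TFP growth = 1.96 − 2.5171 = -0.5571%.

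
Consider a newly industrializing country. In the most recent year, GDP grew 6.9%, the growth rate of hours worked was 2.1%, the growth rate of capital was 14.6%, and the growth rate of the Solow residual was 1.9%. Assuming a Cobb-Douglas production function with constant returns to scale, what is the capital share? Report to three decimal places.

α = 0.232

gY = gA + α·gK + (1−α)·gL, so gY − gA − gL = α(gK − gL).
6.9 − 1.9 − 2.1 = α × (14.6 − 2.1).
2.9 = 12.5 α, so α = 0.232.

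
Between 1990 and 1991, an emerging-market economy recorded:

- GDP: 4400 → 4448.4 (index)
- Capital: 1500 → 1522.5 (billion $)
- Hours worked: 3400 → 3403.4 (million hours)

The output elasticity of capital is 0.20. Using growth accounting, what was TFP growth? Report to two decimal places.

GDP growth = (4448.4 − 4400) / 4400 = 1.1%.
Capital growth = (1522.5 − 1500) / 1500 = 1.5%.
Hours worked growth = (3403.4 − 3400) / 3400 = 0.1%.
Labor's share = 1 − 0.2 = 0.8.
Capital: 0.2 × 1.5 = 0.3 pp.
Hours worked: 0.8 × 0.1 = 0.08 pp.
TFP growth = 1.1 − 0.38 = 0.72%.

0.72%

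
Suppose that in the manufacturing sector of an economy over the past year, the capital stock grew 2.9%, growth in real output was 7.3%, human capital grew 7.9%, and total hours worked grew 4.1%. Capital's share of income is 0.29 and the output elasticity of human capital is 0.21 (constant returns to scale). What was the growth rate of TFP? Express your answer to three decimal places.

2.750%

Labor's share = 1 − 0.29 − 0.21 = 0.5.
The capital stock: 0.29 × 2.9 = 0.841 pp.
Human capital: 0.21 × 7.9 = 1.659 pp.
Total hours worked: 0.5 × 4.1 = 2.05 pp.
TFP growth = 7.3 − 4.55 = 2.75%.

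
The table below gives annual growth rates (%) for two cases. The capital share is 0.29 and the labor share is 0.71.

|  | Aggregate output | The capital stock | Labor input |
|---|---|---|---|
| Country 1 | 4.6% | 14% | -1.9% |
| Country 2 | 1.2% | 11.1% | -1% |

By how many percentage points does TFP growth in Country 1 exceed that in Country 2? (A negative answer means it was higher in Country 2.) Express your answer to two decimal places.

3.20 percentage points

Labor's share = 1 − 0.29 = 0.71.
Country 1: TFP = 4.6 − 4.06 + 1.349 = 1.889%.
Country 2: TFP = 1.2 − 3.219 + 0.71 = -1.309%.
Difference = 1.889 − (-1.309) = 3.198 pp.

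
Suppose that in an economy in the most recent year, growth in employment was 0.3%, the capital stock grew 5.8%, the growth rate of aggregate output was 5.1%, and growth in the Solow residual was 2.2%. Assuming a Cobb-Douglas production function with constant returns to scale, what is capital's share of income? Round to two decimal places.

Capital's share of income is 0.47.

gY = gA + α·gK + (1−α)·gL, so gY − gA − gL = α(gK − gL).
5.1 − 2.2 − 0.3 = α × (5.8 − 0.3).
2.6 = 5.5 α, so α = 0.4727.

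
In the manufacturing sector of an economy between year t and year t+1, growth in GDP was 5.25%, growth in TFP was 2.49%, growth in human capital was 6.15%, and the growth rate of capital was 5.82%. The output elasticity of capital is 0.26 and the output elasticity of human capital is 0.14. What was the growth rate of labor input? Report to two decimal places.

Labor's share = 1 − 0.26 − 0.14 = 0.6.
gY = gA + 0.26×5.82 + 0.14×6.15 + 0.6×g.
0.6×g = 5.25 − 2.49 − 2.3742 = 0.3858.
g = 0.3858 / 0.6 = 0.643%.

0.64%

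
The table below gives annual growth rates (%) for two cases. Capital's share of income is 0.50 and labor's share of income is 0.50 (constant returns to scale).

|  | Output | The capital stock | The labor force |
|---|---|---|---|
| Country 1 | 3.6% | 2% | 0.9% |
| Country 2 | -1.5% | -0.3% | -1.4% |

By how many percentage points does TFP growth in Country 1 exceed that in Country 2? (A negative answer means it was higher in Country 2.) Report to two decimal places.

2.80 percentage points

Labor's share = 1 − 0.5 = 0.5.
Country 1: TFP = 3.6 − 1 − 0.45 = 2.15%.
Country 2: TFP = -1.5 + 0.15 + 0.7 = -0.65%.
Difference = 2.15 − (-0.65) = 2.8 pp.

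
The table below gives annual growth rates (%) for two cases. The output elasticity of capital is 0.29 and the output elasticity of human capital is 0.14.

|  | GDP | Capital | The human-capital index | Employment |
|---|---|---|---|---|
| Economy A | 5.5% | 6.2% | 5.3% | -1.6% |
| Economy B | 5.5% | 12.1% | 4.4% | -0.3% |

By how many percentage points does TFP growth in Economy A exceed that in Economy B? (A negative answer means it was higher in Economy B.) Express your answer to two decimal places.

Labor's share = 1 − 0.29 − 0.14 = 0.57.
Economy A: TFP = 5.5 − 1.798 − 0.742 + 0.912 = 3.872%.
Economy B: TFP = 5.5 − 3.509 − 0.616 + 0.171 = 1.546%.
Difference = 3.872 − (1.546) = 2.326 pp.

2.33 percentage points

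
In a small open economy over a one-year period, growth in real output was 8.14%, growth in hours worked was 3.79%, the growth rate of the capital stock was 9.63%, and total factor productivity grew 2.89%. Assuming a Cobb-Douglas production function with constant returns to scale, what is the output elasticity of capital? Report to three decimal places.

α = 0.250

gY = gA + α·gK + (1−α)·gL, so gY − gA − gL = α(gK − gL).
8.14 − 2.89 − 3.79 = α × (9.63 − 3.79).
1.46 = 5.84 α, so α = 0.25.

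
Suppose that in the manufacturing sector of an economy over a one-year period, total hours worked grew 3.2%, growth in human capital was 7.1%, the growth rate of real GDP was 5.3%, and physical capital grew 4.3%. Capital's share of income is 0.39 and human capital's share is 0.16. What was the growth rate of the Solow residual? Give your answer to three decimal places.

1.047%

Labor's share = 1 − 0.39 − 0.16 = 0.45.
Physical capital: 0.39 × 4.3 = 1.677 pp.
Human capital: 0.16 × 7.1 = 1.136 pp.
Total hours worked: 0.45 × 3.2 = 1.44 pp.
TFP growth = 5.3 − 4.253 = 1.047%.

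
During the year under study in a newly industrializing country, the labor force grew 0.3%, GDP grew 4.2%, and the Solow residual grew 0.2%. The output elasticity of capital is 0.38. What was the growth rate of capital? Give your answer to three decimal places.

Capital growth was 10.037%.

Labor's share = 1 − 0.38 = 0.62.
gY = gA + 0.62×0.3 + 0.38×g.
0.38×g = 4.2 − 0.2 − 0.186 = 3.814.
g = 3.814 / 0.38 = 10.03684%.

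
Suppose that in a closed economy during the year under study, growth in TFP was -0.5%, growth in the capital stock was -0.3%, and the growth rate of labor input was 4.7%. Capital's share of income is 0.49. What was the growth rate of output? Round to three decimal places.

Output growth was 1.750%.

Labor's share = 1 − 0.49 = 0.51.
The capital stock: 0.49 × (-0.3) = -0.147 pp.
Labor input: 0.51 × 4.7 = 2.397 pp.
Output growth = -0.5 + 2.25 = 1.75%.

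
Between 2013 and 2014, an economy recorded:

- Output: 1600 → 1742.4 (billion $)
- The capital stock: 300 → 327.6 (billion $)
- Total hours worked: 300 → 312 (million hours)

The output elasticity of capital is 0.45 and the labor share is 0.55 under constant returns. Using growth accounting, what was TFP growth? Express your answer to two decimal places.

Output growth = (1742.4 − 1600) / 1600 = 8.9%.
The capital stock growth = (327.6 − 300) / 300 = 9.2%.
Total hours worked growth = (312 − 300) / 300 = 4%.
Labor's share = 1 − 0.45 = 0.55.
The capital stock: 0.45 × 9.2 = 4.14 pp.
Total hours worked: 0.55 × 4 = 2.2 pp.
TFP growth = 8.9 − 6.34 = 2.56%.

2.56%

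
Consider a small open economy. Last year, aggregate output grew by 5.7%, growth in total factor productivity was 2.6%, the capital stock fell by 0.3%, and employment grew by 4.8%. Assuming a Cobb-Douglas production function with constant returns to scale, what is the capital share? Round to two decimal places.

The capital share is 0.33.

gY = gA + α·gK + (1−α)·gL, so gY − gA − gL = α(gK − gL).
5.7 − 2.6 − 4.8 = α × (-0.3 − 4.8).
-1.7 = -5.1 α, so α = 0.3333.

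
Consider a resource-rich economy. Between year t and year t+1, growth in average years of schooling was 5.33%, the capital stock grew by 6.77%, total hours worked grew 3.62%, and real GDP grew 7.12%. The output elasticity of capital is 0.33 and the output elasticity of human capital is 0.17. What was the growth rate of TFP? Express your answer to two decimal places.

Labor's share = 1 − 0.33 − 0.17 = 0.5.
The capital stock: 0.33 × 6.77 = 2.2341 pp.
Average years of schooling: 0.17 × 5.33 = 0.9061 pp.
Total hours worked: 0.5 × 3.62 = 1.81 pp.
TFP growth = 7.12 − 4.9502 = 2.1698%.

2.17%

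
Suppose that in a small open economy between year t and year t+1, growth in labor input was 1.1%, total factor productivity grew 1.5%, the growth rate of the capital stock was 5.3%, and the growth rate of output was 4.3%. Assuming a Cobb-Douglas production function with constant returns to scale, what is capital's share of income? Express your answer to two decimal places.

gY = gA + α·gK + (1−α)·gL, so gY − gA − gL = α(gK − gL).
4.3 − 1.5 − 1.1 = α × (5.3 − 1.1).
1.7 = 4.2 α, so α = 0.4048.

0.40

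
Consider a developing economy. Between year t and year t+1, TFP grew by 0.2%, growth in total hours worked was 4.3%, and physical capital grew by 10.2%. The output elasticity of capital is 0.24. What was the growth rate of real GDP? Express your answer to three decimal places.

5.916%

Labor's share = 1 − 0.24 = 0.76.
Physical capital: 0.24 × 10.2 = 2.448 pp.
Total hours worked: 0.76 × 4.3 = 3.268 pp.
Output growth = 0.2 + 5.716 = 5.916%.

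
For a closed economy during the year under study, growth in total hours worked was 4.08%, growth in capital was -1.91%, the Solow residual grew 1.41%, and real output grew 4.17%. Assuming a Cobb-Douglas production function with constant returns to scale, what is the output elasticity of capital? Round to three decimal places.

α = 0.220

gY = gA + α·gK + (1−α)·gL, so gY − gA − gL = α(gK − gL).
4.17 − 1.41 − 4.08 = α × (-1.91 − 4.08).
-1.32 = -5.99 α, so α = 0.22037.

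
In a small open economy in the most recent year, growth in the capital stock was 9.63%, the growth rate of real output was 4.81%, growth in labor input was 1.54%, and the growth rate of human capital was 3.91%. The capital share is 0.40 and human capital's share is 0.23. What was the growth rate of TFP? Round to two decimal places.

Labor's share = 1 − 0.4 − 0.23 = 0.37.
The capital stock: 0.4 × 9.63 = 3.852 pp.
Human capital: 0.23 × 3.91 = 0.8993 pp.
Labor input: 0.37 × 1.54 = 0.5698 pp.
TFP growth = 4.81 − 5.3211 = -0.5111%.

-0.51%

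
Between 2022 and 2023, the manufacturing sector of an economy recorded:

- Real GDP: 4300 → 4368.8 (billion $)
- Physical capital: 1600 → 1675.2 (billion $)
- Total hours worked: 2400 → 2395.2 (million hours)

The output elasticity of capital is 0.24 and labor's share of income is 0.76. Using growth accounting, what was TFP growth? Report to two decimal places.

TFP growth was 0.62%.

Real GDP growth = (4368.8 − 4300) / 4300 = 1.6%.
Physical capital growth = (1675.2 − 1600) / 1600 = 4.7%.
Total hours worked growth = (2395.2 − 2400) / 2400 = -0.2%.
Labor's share = 1 − 0.24 = 0.76.
Physical capital: 0.24 × 4.7 = 1.128 pp.
Total hours worked: 0.76 × (-0.2) = -0.152 pp.
TFP growth = 1.6 − 0.976 = 0.624%.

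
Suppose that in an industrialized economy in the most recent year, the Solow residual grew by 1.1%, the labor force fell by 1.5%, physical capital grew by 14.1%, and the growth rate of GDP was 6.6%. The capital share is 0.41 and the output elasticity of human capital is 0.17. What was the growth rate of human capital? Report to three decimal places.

Labor's share = 1 − 0.41 − 0.17 = 0.42.
gY = gA + 0.41×14.1 + 0.42×(-1.5) + 0.17×g.
0.17×g = 6.6 − 1.1 − 5.151 = 0.349.
g = 0.349 / 0.17 = 2.05294%.

2.053%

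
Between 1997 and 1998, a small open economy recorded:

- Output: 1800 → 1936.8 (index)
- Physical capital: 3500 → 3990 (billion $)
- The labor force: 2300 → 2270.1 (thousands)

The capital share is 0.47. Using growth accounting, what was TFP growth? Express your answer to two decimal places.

Output growth = (1936.8 − 1800) / 1800 = 7.6%.
Physical capital growth = (3990 − 3500) / 3500 = 14%.
The labor force growth = (2270.1 − 2300) / 2300 = -1.3%.
Labor's share = 1 − 0.47 = 0.53.
Physical capital: 0.47 × 14 = 6.58 pp.
The labor force: 0.53 × (-1.3) = -0.689 pp.
TFP growth = 7.6 − 5.891 = 1.709%.

1.71%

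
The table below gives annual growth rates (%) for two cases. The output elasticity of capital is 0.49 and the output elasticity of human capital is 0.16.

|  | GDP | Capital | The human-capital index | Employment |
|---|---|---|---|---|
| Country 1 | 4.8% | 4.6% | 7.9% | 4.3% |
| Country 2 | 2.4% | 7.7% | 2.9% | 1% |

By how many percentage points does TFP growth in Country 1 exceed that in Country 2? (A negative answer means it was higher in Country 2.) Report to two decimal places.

Labor's share = 1 − 0.49 − 0.16 = 0.35.
Country 1: TFP = 4.8 − 2.254 − 1.264 − 1.505 = -0.223%.
Country 2: TFP = 2.4 − 3.773 − 0.464 − 0.35 = -2.187%.
Difference = -0.223 − (-2.187) = 1.964 pp.

1.96 percentage points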